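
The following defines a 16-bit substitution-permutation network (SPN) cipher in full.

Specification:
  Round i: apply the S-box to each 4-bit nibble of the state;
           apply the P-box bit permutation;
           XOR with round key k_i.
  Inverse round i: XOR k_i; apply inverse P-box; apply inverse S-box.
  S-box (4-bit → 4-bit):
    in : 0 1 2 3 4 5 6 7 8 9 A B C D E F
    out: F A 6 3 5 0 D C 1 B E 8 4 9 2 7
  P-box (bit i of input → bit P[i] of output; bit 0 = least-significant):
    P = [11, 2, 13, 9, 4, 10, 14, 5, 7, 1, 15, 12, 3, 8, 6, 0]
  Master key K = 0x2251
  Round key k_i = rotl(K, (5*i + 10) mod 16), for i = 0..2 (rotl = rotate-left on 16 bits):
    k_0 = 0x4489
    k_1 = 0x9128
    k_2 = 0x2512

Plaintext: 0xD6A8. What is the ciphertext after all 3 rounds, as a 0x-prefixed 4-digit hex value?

0x6078

s_0 = plaintext = 0xD6A8
s_1 = Round(s_0, k_0) = 0x9820
s_2 = Round(s_1, k_1) = 0xFEA5
s_3 = Round(s_2, k_2) = 0x6078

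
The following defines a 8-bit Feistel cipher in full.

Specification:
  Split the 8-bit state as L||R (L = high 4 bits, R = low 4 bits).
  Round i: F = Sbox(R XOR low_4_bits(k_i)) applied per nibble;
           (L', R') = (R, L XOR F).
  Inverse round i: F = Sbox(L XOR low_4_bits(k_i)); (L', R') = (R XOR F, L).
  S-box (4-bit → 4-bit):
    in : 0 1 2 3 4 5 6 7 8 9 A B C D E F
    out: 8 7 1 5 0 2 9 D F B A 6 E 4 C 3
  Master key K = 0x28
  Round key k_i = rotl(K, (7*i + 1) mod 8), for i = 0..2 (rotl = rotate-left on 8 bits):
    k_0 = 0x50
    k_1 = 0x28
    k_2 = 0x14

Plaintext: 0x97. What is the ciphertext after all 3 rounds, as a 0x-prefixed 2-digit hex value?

s_0 = plaintext = 0x97
s_1 = Round(s_0, k_0) = 0x74
s_2 = Round(s_1, k_1) = 0x49
s_3 = Round(s_2, k_2) = 0x90

0x90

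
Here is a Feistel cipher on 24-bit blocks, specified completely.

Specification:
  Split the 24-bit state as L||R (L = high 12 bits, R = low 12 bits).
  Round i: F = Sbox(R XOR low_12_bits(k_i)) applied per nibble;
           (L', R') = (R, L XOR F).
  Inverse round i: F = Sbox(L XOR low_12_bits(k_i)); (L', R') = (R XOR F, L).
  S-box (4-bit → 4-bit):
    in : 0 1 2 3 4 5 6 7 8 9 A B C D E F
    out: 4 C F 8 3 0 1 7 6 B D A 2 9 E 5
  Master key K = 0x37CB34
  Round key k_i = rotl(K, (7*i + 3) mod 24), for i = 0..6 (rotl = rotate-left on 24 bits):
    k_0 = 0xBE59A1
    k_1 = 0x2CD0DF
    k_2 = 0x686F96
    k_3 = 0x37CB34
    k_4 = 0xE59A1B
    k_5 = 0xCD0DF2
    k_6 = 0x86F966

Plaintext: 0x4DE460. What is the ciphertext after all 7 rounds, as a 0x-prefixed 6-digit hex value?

s_0 = plaintext = 0x4DE460
s_1 = Round(s_0, k_0) = 0x460DF2
s_2 = Round(s_1, k_1) = 0xDF2D99
s_3 = Round(s_2, k_2) = 0xD992B7
s_4 = Round(s_3, k_3) = 0x2B76F1
s_5 = Round(s_4, k_4) = 0x6F105A
s_6 = Round(s_5, k_5) = 0x05AF27
s_7 = Round(s_6, k_6) = 0xF27166

0xF27166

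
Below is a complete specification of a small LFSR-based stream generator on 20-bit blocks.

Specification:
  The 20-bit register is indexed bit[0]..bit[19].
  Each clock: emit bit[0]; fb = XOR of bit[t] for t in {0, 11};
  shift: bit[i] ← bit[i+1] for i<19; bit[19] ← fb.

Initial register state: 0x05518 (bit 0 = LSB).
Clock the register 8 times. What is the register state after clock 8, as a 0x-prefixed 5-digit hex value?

reg_0 = 0x05518
clock 1: out=0, reg = 0x02A8C
clock 2: out=0, reg = 0x81546
clock 3: out=0, reg = 0x40AA3
clock 4: out=1, reg = 0x20551
clock 5: out=1, reg = 0x902A8
clock 6: out=0, reg = 0x48154
clock 7: out=0, reg = 0x240AA
clock 8: out=0, reg = 0x12055

0x12055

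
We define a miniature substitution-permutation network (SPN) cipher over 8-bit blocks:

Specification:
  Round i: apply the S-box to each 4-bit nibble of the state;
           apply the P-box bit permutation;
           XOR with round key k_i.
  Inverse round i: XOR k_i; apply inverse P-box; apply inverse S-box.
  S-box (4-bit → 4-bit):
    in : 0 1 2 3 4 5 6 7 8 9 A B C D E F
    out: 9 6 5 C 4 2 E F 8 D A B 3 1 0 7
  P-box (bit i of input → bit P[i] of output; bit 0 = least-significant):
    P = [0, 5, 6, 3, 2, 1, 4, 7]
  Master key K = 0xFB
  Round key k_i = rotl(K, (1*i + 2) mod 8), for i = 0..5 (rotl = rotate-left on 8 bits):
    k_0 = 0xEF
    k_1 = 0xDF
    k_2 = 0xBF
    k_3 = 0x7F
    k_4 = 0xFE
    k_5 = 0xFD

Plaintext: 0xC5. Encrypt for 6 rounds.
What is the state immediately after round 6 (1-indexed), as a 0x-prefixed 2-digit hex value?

s_0 = plaintext = 0xC5
s_1 = Round(s_0, k_0) = 0xC9
s_2 = Round(s_1, k_1) = 0x90
s_3 = Round(s_2, k_2) = 0x22
s_4 = Round(s_3, k_3) = 0x2A
s_5 = Round(s_4, k_4) = 0xC2
s_6 = Round(s_5, k_5) = 0xBA

0xBA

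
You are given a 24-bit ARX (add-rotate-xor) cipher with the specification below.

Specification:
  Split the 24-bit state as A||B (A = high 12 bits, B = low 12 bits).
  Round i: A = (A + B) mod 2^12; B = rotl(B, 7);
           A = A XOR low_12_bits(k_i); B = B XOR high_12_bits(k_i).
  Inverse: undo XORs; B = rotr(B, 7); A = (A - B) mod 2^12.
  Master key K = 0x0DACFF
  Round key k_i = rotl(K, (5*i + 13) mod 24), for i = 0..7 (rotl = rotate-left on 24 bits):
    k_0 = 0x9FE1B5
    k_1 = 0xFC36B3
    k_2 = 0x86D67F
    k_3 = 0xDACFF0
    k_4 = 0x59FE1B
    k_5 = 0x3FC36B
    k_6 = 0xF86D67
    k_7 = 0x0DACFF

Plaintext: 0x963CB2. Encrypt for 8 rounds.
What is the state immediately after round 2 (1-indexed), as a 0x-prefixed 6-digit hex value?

s_0 = plaintext = 0x963CB2
s_1 = Round(s_0, k_0) = 0x7A009B
s_2 = Round(s_1, k_1) = 0xE88247
s_3 = Round(s_2, k_2) = 0x6B0BFF
s_4 = Round(s_3, k_3) = 0xD5F273
s_5 = Round(s_4, k_4) = 0x1C9C0C
s_6 = Round(s_5, k_5) = 0xEBE59C
s_7 = Round(s_6, k_6) = 0x93D1AA
s_8 = Round(s_7, k_7) = 0x6185D7

0xE88247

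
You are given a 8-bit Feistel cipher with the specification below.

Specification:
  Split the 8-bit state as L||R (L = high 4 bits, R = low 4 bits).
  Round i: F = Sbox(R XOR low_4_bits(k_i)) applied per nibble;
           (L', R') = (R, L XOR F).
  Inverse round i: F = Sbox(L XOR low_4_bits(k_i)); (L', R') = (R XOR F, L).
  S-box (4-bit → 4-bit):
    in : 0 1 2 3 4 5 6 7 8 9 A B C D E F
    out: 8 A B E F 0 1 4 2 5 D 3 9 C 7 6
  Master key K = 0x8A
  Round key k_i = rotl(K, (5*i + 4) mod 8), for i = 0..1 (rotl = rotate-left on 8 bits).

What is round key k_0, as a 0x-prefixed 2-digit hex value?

0xA8

K = 0x8A
k_0 = rotl(K, (5*0+4) mod 8) = rotl(K, 4) = 0xA8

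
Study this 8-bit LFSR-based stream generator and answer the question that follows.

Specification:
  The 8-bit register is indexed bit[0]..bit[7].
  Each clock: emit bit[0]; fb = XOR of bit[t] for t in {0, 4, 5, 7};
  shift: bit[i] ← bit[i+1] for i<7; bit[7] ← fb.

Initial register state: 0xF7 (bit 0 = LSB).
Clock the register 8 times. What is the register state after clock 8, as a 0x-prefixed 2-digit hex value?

reg_0 = 0xF7
clock 1: out=1, reg = 0x7B
clock 2: out=1, reg = 0xBD
clock 3: out=1, reg = 0x5E
clock 4: out=0, reg = 0xAF
clock 5: out=1, reg = 0xD7
clock 6: out=1, reg = 0xEB
clock 7: out=1, reg = 0xF5
clock 8: out=1, reg = 0x7A

0x7A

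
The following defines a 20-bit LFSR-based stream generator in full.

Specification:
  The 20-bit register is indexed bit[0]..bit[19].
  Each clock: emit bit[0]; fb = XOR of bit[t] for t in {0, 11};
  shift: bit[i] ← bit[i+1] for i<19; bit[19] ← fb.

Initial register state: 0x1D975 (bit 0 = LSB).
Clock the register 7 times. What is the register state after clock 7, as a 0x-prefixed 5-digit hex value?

0x9C3B2

reg_0 = 0x1D975
clock 1: out=1, reg = 0x0ECBA
clock 2: out=0, reg = 0x8765D
clock 3: out=1, reg = 0xC3B2E
clock 4: out=0, reg = 0xE1D97
clock 5: out=1, reg = 0x70ECB
clock 6: out=1, reg = 0x38765
clock 7: out=1, reg = 0x9C3B2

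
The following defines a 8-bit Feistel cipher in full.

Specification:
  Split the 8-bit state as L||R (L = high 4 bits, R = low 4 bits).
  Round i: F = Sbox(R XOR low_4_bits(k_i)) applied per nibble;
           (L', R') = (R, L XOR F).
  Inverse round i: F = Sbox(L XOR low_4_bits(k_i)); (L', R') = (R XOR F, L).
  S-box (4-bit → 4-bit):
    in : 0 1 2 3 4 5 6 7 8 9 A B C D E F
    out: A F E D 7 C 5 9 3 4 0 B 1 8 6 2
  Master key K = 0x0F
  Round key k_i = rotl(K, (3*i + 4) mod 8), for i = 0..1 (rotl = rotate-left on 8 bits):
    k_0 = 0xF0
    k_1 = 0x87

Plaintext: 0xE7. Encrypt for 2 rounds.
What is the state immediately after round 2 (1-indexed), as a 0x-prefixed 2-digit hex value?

0x7D

s_0 = plaintext = 0xE7
s_1 = Round(s_0, k_0) = 0x77
s_2 = Round(s_1, k_1) = 0x7D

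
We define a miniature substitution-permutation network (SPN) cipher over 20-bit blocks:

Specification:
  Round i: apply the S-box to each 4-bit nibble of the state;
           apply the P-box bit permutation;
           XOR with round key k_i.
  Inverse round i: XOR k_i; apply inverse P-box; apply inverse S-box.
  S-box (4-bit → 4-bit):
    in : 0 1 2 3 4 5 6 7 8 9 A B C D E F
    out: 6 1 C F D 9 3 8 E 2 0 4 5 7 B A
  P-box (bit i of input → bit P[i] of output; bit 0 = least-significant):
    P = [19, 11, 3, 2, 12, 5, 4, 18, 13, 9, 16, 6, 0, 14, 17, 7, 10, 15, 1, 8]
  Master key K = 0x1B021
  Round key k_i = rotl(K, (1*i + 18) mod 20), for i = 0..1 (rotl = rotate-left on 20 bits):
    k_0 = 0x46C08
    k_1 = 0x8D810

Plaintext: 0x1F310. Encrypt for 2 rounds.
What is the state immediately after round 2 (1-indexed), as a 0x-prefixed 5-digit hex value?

0x9C549

s_0 = plaintext = 0x1F310
s_1 = Round(s_0, k_0) = 0x512C0
s_2 = Round(s_1, k_1) = 0x9C549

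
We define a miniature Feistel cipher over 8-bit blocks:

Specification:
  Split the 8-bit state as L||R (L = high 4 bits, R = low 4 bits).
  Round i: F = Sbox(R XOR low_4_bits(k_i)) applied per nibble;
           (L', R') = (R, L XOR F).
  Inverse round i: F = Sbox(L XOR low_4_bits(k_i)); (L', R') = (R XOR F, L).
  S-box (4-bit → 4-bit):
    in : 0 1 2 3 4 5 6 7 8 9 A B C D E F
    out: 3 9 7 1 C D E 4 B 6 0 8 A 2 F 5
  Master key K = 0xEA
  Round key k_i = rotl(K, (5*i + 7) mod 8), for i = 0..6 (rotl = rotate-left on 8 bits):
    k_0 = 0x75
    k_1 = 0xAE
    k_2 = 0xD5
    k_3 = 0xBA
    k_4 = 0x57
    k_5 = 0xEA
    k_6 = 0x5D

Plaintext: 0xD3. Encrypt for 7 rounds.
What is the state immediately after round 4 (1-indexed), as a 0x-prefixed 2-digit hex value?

0xFC

s_0 = plaintext = 0xD3
s_1 = Round(s_0, k_0) = 0x33
s_2 = Round(s_1, k_1) = 0x31
s_3 = Round(s_2, k_2) = 0x1F
s_4 = Round(s_3, k_3) = 0xFC
s_5 = Round(s_4, k_4) = 0xC7
s_6 = Round(s_5, k_5) = 0x7E
s_7 = Round(s_6, k_6) = 0xE6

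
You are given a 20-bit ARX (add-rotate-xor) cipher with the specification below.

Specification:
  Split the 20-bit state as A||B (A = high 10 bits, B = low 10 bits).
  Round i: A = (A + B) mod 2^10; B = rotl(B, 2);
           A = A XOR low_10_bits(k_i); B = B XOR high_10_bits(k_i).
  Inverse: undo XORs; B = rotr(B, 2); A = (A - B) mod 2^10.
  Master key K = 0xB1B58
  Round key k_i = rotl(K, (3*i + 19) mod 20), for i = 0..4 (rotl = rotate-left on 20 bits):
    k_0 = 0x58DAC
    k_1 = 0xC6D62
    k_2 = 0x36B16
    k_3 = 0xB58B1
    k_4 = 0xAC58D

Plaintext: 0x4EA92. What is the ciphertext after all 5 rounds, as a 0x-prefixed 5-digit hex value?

s_0 = plaintext = 0x4EA92
s_1 = Round(s_0, k_0) = 0x98329
s_2 = Round(s_1, k_1) = 0x3AFBC
s_3 = Round(s_2, k_2) = 0xEC629
s_4 = Round(s_3, k_3) = 0x5AE70
s_5 = Round(s_4, k_4) = 0x95B73

0x95B73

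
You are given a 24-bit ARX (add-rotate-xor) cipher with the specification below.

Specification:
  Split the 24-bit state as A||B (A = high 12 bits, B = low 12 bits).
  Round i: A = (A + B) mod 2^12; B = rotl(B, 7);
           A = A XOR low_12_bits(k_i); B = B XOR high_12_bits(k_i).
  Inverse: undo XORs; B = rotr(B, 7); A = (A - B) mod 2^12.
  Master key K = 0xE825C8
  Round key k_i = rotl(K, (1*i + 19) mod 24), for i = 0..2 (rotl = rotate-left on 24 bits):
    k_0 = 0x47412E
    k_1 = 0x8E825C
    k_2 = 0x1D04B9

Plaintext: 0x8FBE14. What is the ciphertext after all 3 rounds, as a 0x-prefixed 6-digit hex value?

s_0 = plaintext = 0x8FBE14
s_1 = Round(s_0, k_0) = 0x621E04
s_2 = Round(s_1, k_1) = 0x679A98
s_3 = Round(s_2, k_2) = 0x5A8D84

0x5A8D84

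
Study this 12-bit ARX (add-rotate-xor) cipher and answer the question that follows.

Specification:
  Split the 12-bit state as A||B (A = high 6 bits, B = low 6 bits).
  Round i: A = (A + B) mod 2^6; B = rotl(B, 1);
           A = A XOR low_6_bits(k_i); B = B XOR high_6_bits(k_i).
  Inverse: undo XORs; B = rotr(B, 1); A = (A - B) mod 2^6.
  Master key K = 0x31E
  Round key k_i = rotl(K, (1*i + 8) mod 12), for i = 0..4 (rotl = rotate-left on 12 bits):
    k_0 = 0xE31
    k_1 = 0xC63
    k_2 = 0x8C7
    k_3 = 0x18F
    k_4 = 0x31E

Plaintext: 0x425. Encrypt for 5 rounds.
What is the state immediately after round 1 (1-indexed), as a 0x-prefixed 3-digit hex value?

0x133

s_0 = plaintext = 0x425
s_1 = Round(s_0, k_0) = 0x133
s_2 = Round(s_1, k_1) = 0x516
s_3 = Round(s_2, k_2) = 0xB4F
s_4 = Round(s_3, k_3) = 0xCD8
s_5 = Round(s_4, k_4) = 0x57C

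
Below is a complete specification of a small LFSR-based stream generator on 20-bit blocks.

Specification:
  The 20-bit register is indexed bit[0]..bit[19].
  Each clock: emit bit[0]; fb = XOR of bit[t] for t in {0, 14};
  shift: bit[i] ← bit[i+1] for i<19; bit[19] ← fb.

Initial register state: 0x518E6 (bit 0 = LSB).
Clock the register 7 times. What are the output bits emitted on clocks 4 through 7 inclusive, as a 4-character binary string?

0011

reg_0 = 0x518E6
clock 1: out=0, reg = 0x28C73
clock 2: out=1, reg = 0x94639
clock 3: out=1, reg = 0x4A31C
clock 4: out=0, reg = 0x2518E
clock 5: out=0, reg = 0x928C7
clock 6: out=1, reg = 0xC9463
clock 7: out=1, reg = 0xE4A31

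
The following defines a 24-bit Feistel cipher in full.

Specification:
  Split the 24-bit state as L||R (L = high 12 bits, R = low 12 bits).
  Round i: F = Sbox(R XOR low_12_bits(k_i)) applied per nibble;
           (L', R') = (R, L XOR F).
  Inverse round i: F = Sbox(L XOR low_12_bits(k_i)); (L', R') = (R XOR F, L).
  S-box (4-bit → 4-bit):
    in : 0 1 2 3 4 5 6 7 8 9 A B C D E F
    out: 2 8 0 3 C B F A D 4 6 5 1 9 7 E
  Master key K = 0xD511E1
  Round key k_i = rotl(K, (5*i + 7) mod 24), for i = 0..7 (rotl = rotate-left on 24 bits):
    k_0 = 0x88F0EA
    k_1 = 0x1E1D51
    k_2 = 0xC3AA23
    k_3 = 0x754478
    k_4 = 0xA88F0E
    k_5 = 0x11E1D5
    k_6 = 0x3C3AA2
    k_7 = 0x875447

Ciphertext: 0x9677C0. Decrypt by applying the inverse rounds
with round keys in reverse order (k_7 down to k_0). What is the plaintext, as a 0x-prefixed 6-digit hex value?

0x37198B

s_0 = ciphertext = 0x9677C0
s_1 = InvRound(s_0, k_7) = 0xEC2967
s_2 = InvRound(s_1, k_6) = 0x595EC2
s_3 = InvRound(s_2, k_5) = 0x200595
s_4 = InvRound(s_3, k_4) = 0xCB2200
s_5 = InvRound(s_4, k_3) = 0xF16CB2
s_6 = InvRound(s_5, k_2) = 0x789F16
s_7 = InvRound(s_6, k_1) = 0x98B789
s_8 = InvRound(s_7, k_0) = 0x37198B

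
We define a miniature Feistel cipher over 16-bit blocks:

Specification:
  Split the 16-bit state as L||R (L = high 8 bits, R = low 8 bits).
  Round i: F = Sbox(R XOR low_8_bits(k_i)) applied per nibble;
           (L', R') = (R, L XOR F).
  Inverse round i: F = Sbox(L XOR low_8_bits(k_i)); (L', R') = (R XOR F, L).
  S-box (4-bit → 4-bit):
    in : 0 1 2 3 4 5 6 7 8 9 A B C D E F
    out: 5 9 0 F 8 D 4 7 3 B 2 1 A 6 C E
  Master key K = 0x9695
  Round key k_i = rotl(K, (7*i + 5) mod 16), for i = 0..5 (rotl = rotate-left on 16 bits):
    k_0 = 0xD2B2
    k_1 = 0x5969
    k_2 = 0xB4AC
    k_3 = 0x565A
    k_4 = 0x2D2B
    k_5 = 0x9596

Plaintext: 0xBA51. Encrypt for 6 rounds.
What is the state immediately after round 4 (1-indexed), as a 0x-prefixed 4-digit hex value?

s_0 = plaintext = 0xBA51
s_1 = Round(s_0, k_0) = 0x5175
s_2 = Round(s_1, k_1) = 0x75CB
s_3 = Round(s_2, k_2) = 0xCB32
s_4 = Round(s_3, k_3) = 0x3288
s_5 = Round(s_4, k_4) = 0x881D
s_6 = Round(s_5, k_5) = 0x1DB9

0x3288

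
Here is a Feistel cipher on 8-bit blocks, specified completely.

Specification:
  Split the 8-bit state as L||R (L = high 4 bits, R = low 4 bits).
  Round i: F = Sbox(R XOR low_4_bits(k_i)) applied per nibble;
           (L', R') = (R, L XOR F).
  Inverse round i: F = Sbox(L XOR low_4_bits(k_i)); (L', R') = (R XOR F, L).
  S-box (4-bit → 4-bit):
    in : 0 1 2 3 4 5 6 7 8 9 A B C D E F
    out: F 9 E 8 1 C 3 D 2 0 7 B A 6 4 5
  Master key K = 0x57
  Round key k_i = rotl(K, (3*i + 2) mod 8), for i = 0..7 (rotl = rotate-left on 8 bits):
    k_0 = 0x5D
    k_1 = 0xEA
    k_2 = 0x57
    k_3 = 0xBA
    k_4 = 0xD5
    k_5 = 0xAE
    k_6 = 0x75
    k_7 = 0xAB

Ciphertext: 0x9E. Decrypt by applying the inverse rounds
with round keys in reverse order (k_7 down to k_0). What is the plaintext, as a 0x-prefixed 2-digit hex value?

0x83

s_0 = ciphertext = 0x9E
s_1 = InvRound(s_0, k_7) = 0x09
s_2 = InvRound(s_1, k_6) = 0x50
s_3 = InvRound(s_2, k_5) = 0xB5
s_4 = InvRound(s_3, k_4) = 0x1B
s_5 = InvRound(s_4, k_3) = 0x01
s_6 = InvRound(s_5, k_2) = 0xC0
s_7 = InvRound(s_6, k_1) = 0x3C
s_8 = InvRound(s_7, k_0) = 0x83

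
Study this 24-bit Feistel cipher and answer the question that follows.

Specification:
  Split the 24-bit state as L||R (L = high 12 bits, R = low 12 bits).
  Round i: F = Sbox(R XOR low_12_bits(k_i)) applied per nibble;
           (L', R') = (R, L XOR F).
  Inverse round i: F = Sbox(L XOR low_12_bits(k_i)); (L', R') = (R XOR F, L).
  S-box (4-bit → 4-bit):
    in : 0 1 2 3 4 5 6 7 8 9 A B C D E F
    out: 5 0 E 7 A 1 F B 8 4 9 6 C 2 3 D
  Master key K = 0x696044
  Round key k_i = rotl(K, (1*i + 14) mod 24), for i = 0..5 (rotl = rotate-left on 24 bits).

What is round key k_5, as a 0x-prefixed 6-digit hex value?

0x234B02

K = 0x696044
k_0 = rotl(K, (1*0+14) mod 24) = rotl(K, 14) = 0x111A58
k_1 = rotl(K, (1*1+14) mod 24) = rotl(K, 15) = 0x2234B0
k_2 = rotl(K, (1*2+14) mod 24) = rotl(K, 16) = 0x446960
k_3 = rotl(K, (1*3+14) mod 24) = rotl(K, 17) = 0x88D2C0
k_4 = rotl(K, (1*4+14) mod 24) = rotl(K, 18) = 0x11A581
k_5 = rotl(K, (1*5+14) mod 24) = rotl(K, 19) = 0x234B02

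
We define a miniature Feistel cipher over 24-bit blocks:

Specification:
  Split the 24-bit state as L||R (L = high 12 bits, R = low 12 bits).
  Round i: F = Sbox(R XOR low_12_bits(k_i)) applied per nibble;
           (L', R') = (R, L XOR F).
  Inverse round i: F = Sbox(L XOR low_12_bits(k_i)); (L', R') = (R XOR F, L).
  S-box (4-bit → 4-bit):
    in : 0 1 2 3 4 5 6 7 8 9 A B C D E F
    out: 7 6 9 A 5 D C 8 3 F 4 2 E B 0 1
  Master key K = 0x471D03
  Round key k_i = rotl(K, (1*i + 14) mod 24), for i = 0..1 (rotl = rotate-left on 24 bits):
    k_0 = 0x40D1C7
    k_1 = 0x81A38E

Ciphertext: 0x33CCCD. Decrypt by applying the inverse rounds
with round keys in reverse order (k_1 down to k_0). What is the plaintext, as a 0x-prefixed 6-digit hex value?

0x7A6BE4

s_0 = ciphertext = 0x33CCCD
s_1 = InvRound(s_0, k_1) = 0xBE433C
s_2 = InvRound(s_1, k_0) = 0x7A6BE4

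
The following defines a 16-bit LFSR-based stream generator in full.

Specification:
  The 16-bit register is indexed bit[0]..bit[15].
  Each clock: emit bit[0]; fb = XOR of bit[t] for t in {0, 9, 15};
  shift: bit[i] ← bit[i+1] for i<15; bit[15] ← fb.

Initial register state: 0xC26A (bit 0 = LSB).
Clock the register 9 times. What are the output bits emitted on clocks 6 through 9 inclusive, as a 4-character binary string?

1100

reg_0 = 0xC26A
clock 1: out=0, reg = 0x6135
clock 2: out=1, reg = 0xB09A
clock 3: out=0, reg = 0xD84D
clock 4: out=1, reg = 0x6C26
clock 5: out=0, reg = 0x3613
clock 6: out=1, reg = 0x1B09
clock 7: out=1, reg = 0x0D84
clock 8: out=0, reg = 0x06C2
clock 9: out=0, reg = 0x8361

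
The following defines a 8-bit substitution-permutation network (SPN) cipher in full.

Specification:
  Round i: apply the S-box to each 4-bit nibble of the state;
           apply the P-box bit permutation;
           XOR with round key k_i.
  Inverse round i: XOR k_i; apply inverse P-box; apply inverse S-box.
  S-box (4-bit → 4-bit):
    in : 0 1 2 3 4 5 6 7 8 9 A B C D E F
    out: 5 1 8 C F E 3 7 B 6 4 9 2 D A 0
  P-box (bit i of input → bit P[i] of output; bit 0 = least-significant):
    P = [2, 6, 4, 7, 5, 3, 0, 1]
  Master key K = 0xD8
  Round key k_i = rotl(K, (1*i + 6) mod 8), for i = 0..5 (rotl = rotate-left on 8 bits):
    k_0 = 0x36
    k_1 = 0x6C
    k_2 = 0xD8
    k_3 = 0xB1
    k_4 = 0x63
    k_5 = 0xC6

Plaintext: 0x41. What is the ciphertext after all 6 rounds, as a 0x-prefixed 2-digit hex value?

0x85

s_0 = plaintext = 0x41
s_1 = Round(s_0, k_0) = 0x19
s_2 = Round(s_1, k_1) = 0x1C
s_3 = Round(s_2, k_2) = 0xB8
s_4 = Round(s_3, k_3) = 0x57
s_5 = Round(s_4, k_4) = 0x3C
s_6 = Round(s_5, k_5) = 0x85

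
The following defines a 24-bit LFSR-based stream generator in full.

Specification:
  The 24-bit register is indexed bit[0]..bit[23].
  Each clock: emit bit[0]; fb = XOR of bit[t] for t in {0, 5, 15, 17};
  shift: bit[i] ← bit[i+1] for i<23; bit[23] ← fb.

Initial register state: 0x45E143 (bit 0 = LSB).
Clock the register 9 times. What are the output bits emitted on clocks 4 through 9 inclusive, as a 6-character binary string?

reg_0 = 0x45E143
clock 1: out=1, reg = 0x22F0A1
clock 2: out=1, reg = 0x117850
clock 3: out=0, reg = 0x08BC28
clock 4: out=0, reg = 0x045E14
clock 5: out=0, reg = 0x022F0A
clock 6: out=0, reg = 0x811785
clock 7: out=1, reg = 0xC08BC2
clock 8: out=0, reg = 0xE045E1
clock 9: out=1, reg = 0x7022F0

000101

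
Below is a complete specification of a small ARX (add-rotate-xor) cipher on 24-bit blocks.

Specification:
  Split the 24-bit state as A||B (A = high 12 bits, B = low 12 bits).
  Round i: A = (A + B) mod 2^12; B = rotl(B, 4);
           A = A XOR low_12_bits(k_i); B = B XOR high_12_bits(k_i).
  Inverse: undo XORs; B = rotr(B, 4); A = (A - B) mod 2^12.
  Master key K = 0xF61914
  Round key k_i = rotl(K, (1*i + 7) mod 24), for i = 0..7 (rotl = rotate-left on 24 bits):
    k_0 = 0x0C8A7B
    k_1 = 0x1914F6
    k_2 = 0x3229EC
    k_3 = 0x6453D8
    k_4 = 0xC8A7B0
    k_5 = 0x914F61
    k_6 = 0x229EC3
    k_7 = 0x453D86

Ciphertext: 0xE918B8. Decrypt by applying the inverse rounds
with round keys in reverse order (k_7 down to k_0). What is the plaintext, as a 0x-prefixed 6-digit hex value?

s_0 = ciphertext = 0xE918B8
s_1 = InvRound(s_0, k_7) = 0x749BCE
s_2 = InvRound(s_1, k_6) = 0x1EC79E
s_3 = InvRound(s_2, k_5) = 0x3A5AE8
s_4 = InvRound(s_3, k_4) = 0x1AF266
s_5 = InvRound(s_4, k_3) = 0xF35342
s_6 = InvRound(s_5, k_2) = 0x6D3006
s_7 = InvRound(s_6, k_1) = 0xB0C719
s_8 = InvRound(s_7, k_0) = 0xFFA17D

0xFFA17D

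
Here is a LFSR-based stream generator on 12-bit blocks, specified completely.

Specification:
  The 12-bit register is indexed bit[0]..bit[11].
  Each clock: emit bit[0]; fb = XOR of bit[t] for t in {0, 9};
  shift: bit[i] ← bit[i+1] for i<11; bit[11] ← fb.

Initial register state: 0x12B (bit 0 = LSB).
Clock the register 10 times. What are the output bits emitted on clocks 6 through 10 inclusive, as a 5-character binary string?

reg_0 = 0x12B
clock 1: out=1, reg = 0x895
clock 2: out=1, reg = 0xC4A
clock 3: out=0, reg = 0x625
clock 4: out=1, reg = 0x312
clock 5: out=0, reg = 0x989
clock 6: out=1, reg = 0xCC4
clock 7: out=0, reg = 0x662
clock 8: out=0, reg = 0xB31
clock 9: out=1, reg = 0x598
clock 10: out=0, reg = 0x2CC

10010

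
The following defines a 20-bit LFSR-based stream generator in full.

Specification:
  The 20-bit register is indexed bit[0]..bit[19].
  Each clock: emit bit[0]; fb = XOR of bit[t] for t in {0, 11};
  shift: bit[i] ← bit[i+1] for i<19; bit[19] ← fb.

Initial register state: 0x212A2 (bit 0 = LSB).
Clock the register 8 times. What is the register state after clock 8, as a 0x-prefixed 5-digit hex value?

reg_0 = 0x212A2
clock 1: out=0, reg = 0x10951
clock 2: out=1, reg = 0x084A8
clock 3: out=0, reg = 0x04254
clock 4: out=0, reg = 0x0212A
clock 5: out=0, reg = 0x01095
clock 6: out=1, reg = 0x8084A
clock 7: out=0, reg = 0xC0425
clock 8: out=1, reg = 0xE0212

0xE0212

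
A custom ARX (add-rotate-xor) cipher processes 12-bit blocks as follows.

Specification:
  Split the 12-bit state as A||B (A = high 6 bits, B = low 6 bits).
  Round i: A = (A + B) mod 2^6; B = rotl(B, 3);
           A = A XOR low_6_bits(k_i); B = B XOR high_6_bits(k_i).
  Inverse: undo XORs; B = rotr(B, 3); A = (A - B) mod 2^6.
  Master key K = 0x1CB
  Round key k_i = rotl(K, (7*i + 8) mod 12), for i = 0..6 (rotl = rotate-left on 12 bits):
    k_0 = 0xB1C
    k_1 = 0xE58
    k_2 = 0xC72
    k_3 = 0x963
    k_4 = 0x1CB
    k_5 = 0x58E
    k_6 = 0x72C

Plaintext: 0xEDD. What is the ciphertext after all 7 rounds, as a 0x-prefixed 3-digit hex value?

0x67C

s_0 = plaintext = 0xEDD
s_1 = Round(s_0, k_0) = 0x107
s_2 = Round(s_1, k_1) = 0x4C1
s_3 = Round(s_2, k_2) = 0x9B9
s_4 = Round(s_3, k_3) = 0xF2A
s_5 = Round(s_4, k_4) = 0xB52
s_6 = Round(s_5, k_5) = 0xC44
s_7 = Round(s_6, k_6) = 0x67C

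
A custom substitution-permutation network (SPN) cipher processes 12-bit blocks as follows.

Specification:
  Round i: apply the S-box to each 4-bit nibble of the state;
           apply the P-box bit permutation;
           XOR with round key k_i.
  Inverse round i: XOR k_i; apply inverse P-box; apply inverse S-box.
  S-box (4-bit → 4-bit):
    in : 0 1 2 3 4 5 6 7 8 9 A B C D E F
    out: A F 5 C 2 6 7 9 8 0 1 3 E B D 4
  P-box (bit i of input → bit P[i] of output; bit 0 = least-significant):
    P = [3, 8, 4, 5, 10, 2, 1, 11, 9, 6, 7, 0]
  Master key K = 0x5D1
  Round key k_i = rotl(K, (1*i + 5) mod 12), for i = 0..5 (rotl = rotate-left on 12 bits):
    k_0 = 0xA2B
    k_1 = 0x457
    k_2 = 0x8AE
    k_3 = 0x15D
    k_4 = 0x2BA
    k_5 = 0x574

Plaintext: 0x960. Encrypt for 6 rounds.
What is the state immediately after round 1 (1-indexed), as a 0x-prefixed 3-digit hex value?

0xF0D

s_0 = plaintext = 0x960
s_1 = Round(s_0, k_0) = 0xF0D
s_2 = Round(s_1, k_1) = 0xDFB
s_3 = Round(s_2, k_2) = 0xBE5
s_4 = Round(s_3, k_3) = 0xE0F
s_5 = Round(s_4, k_4) = 0x82F
s_6 = Round(s_5, k_5) = 0x167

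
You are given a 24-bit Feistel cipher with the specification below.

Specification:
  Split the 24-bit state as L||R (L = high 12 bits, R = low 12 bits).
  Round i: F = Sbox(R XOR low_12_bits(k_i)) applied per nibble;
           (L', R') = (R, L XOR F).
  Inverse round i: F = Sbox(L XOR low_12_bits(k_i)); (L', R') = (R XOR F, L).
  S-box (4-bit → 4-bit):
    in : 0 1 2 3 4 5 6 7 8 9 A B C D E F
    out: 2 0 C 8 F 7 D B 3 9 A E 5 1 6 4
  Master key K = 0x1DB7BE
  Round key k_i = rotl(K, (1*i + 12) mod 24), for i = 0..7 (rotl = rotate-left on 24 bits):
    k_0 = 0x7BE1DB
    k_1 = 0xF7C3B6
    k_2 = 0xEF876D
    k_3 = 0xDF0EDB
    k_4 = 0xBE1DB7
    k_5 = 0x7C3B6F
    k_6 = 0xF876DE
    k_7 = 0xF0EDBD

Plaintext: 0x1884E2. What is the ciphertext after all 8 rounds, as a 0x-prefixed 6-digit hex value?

s_0 = plaintext = 0x1884E2
s_1 = Round(s_0, k_0) = 0x4E2601
s_2 = Round(s_1, k_1) = 0x601309
s_3 = Round(s_2, k_2) = 0x3099DE
s_4 = Round(s_3, k_3) = 0x9DE82E
s_5 = Round(s_4, k_4) = 0x82EE47
s_6 = Round(s_5, k_5) = 0xE47FED
s_7 = Round(s_6, k_6) = 0xFED7CF
s_8 = Round(s_7, k_7) = 0x7CF551

0x7CF551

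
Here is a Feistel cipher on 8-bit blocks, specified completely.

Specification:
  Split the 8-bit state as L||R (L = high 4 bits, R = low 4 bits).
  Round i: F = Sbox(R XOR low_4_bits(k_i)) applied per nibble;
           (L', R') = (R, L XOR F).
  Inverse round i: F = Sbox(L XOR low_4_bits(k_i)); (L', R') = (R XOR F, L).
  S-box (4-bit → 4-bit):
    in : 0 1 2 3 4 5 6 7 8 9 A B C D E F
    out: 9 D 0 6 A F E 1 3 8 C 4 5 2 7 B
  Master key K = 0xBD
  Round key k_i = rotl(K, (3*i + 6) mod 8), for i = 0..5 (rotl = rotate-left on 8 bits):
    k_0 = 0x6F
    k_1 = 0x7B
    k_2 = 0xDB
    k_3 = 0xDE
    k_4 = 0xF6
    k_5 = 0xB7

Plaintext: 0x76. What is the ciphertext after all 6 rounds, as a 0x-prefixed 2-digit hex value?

s_0 = plaintext = 0x76
s_1 = Round(s_0, k_0) = 0x6F
s_2 = Round(s_1, k_1) = 0xFC
s_3 = Round(s_2, k_2) = 0xCE
s_4 = Round(s_3, k_3) = 0xE5
s_5 = Round(s_4, k_4) = 0x58
s_6 = Round(s_5, k_5) = 0x8E

0x8E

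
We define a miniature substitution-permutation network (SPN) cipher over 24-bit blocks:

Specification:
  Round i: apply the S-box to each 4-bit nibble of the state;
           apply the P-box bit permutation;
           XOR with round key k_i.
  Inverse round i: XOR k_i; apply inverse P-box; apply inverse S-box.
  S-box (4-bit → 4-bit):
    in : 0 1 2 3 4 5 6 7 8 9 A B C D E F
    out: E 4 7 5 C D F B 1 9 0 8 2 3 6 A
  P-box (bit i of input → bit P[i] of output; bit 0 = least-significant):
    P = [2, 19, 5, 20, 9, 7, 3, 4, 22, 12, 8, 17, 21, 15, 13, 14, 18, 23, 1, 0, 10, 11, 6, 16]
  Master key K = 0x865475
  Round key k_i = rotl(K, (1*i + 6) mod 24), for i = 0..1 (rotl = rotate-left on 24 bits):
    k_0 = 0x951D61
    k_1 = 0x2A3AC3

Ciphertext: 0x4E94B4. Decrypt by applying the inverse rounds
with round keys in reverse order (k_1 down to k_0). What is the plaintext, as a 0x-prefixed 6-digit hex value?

s_0 = ciphertext = 0x4E94B4
s_1 = InvRound(s_0, k_1) = 0x252893
s_2 = InvRound(s_1, k_0) = 0x3E3EF4

0x3E3EF4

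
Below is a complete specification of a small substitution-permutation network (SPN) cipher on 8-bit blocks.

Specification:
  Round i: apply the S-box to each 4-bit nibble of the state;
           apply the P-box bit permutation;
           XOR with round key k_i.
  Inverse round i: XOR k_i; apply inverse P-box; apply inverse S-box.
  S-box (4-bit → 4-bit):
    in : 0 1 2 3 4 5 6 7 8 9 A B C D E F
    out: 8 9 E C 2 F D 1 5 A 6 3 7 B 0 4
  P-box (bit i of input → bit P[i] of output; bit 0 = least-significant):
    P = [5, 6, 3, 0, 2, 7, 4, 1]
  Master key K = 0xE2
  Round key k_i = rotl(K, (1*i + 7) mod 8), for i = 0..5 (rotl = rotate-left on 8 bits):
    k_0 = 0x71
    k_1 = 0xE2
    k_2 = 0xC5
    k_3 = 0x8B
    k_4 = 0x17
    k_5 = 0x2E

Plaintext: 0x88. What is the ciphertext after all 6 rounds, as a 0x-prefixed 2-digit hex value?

0x69

s_0 = plaintext = 0x88
s_1 = Round(s_0, k_0) = 0x4D
s_2 = Round(s_1, k_1) = 0x03
s_3 = Round(s_2, k_2) = 0xCE
s_4 = Round(s_3, k_3) = 0x1F
s_5 = Round(s_4, k_4) = 0x19
s_6 = Round(s_5, k_5) = 0x69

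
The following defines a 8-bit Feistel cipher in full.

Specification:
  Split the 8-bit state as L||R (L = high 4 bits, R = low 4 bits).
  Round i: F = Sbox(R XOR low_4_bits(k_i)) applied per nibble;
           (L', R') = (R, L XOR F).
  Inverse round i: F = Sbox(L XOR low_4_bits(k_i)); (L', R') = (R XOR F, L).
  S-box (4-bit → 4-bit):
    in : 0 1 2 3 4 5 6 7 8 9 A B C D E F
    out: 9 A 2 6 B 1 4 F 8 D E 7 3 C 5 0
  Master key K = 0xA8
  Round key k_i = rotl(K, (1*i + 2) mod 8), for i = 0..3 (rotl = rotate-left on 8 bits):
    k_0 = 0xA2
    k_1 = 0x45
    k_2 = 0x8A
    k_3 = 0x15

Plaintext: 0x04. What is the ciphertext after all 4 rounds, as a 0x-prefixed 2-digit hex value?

s_0 = plaintext = 0x04
s_1 = Round(s_0, k_0) = 0x44
s_2 = Round(s_1, k_1) = 0x4E
s_3 = Round(s_2, k_2) = 0xEF
s_4 = Round(s_3, k_3) = 0xF0

0xF0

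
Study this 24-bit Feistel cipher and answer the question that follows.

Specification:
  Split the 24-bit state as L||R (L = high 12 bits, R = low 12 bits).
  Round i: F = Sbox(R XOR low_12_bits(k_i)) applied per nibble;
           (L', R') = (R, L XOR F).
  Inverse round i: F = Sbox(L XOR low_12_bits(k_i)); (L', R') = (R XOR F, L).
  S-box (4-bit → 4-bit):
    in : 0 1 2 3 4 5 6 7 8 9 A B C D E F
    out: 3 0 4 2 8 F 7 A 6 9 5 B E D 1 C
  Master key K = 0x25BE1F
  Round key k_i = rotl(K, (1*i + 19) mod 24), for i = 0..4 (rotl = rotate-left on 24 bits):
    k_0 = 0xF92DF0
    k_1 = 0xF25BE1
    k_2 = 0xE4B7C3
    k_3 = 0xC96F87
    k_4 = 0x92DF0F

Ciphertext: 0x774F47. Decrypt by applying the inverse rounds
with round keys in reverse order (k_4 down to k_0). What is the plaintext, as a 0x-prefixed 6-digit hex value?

s_0 = ciphertext = 0x774F47
s_1 = InvRound(s_0, k_4) = 0x9EC774
s_2 = InvRound(s_1, k_3) = 0x00F9EC
s_3 = InvRound(s_2, k_2) = 0x30200F
s_4 = InvRound(s_3, k_1) = 0x61D302
s_5 = InvRound(s_4, k_0) = 0x81F61D

0x81F61D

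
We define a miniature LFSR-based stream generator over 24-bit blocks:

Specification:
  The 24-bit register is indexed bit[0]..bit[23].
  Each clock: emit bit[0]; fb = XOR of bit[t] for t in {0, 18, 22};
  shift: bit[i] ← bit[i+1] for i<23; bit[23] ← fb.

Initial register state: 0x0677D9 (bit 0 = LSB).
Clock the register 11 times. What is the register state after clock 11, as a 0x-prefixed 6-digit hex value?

reg_0 = 0x0677D9
clock 1: out=1, reg = 0x033BEC
clock 2: out=0, reg = 0x019DF6
clock 3: out=0, reg = 0x00CEFB
clock 4: out=1, reg = 0x80677D
clock 5: out=1, reg = 0xC033BE
clock 6: out=0, reg = 0xE019DF
clock 7: out=1, reg = 0x700CEF
clock 8: out=1, reg = 0x380677
clock 9: out=1, reg = 0x9C033B
clock 10: out=1, reg = 0x4E019D
clock 11: out=1, reg = 0xA700CE

0xA700CE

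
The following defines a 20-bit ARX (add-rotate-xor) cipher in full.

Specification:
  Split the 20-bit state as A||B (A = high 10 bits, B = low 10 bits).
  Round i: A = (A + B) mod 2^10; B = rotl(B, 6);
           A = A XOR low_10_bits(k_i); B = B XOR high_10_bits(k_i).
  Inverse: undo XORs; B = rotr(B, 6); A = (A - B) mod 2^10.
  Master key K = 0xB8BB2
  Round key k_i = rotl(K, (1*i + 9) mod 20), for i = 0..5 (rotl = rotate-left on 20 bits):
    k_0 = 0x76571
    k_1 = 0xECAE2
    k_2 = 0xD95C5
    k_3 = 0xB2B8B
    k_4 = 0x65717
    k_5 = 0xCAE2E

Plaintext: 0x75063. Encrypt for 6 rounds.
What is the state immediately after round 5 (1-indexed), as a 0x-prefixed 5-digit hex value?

s_0 = plaintext = 0x75063
s_1 = Round(s_0, k_0) = 0xD191F
s_2 = Round(s_1, k_1) = 0xA1C63
s_3 = Round(s_2, k_2) = 0xCBFA3
s_4 = Round(s_3, k_3) = 0x56630
s_5 = Round(s_4, k_4) = 0x279B6
s_6 = Round(s_5, k_5) = 0x1EAB0

0x279B6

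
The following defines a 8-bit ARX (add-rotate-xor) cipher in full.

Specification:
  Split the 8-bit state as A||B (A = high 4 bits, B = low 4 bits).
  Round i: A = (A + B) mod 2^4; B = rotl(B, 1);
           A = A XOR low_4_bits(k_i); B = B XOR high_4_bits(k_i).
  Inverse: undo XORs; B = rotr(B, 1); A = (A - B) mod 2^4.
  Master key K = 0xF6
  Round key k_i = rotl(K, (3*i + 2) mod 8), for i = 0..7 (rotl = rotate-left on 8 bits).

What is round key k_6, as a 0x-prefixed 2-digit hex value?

K = 0xF6
k_0 = rotl(K, (3*0+2) mod 8) = rotl(K, 2) = 0xDB
k_1 = rotl(K, (3*1+2) mod 8) = rotl(K, 5) = 0xDE
k_2 = rotl(K, (3*2+2) mod 8) = rotl(K, 0) = 0xF6
k_3 = rotl(K, (3*3+2) mod 8) = rotl(K, 3) = 0xB7
k_4 = rotl(K, (3*4+2) mod 8) = rotl(K, 6) = 0xBD
k_5 = rotl(K, (3*5+2) mod 8) = rotl(K, 1) = 0xED
k_6 = rotl(K, (3*6+2) mod 8) = rotl(K, 4) = 0x6F

0x6F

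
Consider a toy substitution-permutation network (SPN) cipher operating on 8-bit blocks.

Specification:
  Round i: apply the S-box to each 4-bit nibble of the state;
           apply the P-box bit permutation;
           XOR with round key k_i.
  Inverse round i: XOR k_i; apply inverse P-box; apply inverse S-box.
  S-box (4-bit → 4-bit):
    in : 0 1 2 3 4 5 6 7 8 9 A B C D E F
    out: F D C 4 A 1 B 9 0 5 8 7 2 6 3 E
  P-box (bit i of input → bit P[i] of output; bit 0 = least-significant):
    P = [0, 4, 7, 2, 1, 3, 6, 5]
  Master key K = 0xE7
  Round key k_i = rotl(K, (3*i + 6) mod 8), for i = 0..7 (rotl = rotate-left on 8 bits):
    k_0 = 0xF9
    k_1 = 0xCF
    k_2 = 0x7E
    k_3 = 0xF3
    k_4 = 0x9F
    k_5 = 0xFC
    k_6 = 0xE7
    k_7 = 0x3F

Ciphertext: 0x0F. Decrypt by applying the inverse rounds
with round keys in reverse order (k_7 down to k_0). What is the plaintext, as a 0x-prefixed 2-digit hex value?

s_0 = ciphertext = 0x0F
s_1 = InvRound(s_0, k_7) = 0xAC
s_2 = InvRound(s_1, k_6) = 0xB5
s_3 = InvRound(s_2, k_5) = 0xD5
s_4 = InvRound(s_3, k_4) = 0xB8
s_5 = InvRound(s_4, k_3) = 0xB5
s_6 = InvRound(s_5, k_2) = 0xB9
s_7 = InvRound(s_6, k_1) = 0x14
s_8 = InvRound(s_7, k_0) = 0xF1

0xF1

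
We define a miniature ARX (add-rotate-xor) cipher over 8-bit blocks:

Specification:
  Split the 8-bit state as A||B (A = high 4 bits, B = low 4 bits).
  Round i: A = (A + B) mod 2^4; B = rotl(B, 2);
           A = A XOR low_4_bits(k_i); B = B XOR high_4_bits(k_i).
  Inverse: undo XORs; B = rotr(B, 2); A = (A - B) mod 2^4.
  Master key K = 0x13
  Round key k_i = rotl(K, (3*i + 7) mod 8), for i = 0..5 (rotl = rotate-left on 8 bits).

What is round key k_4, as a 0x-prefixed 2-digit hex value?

K = 0x13
k_0 = rotl(K, (3*0+7) mod 8) = rotl(K, 7) = 0x89
k_1 = rotl(K, (3*1+7) mod 8) = rotl(K, 2) = 0x4C
k_2 = rotl(K, (3*2+7) mod 8) = rotl(K, 5) = 0x62
k_3 = rotl(K, (3*3+7) mod 8) = rotl(K, 0) = 0x13
k_4 = rotl(K, (3*4+7) mod 8) = rotl(K, 3) = 0x98

0x98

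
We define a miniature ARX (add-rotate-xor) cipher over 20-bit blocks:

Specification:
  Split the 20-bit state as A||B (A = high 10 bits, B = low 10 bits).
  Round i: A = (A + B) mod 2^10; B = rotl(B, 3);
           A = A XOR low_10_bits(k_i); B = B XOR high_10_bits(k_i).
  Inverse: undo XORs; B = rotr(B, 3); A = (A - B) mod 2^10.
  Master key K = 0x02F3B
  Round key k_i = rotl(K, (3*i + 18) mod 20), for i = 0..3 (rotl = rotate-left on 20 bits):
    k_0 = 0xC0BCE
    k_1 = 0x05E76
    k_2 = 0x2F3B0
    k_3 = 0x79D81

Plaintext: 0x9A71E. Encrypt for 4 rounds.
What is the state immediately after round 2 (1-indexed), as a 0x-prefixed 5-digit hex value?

s_0 = plaintext = 0x9A71E
s_1 = Round(s_0, k_0) = 0x927F4
s_2 = Round(s_1, k_1) = 0x12FB0
s_3 = Round(s_2, k_2) = 0x12D3B
s_4 = Round(s_3, k_3) = 0x01C3D

0x12FB0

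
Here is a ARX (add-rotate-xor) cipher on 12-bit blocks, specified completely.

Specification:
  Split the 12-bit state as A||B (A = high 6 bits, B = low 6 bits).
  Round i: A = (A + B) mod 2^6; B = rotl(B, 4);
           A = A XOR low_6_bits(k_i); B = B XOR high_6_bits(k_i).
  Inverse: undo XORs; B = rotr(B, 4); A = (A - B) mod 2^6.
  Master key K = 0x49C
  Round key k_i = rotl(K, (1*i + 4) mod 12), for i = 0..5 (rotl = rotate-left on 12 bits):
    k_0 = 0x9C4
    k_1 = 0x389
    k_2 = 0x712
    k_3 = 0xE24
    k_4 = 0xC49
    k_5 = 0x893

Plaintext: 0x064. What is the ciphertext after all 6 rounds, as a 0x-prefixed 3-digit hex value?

s_0 = plaintext = 0x064
s_1 = Round(s_0, k_0) = 0x86E
s_2 = Round(s_1, k_1) = 0x1A5
s_3 = Round(s_2, k_2) = 0xE45
s_4 = Round(s_3, k_3) = 0x6A9
s_5 = Round(s_4, k_4) = 0x2AB
s_6 = Round(s_5, k_5) = 0x998

0x998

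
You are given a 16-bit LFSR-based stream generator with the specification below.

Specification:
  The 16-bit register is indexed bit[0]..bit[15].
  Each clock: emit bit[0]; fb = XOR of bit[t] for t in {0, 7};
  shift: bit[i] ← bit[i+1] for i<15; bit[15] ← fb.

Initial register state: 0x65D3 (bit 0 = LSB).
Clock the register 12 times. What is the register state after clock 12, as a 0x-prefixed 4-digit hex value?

reg_0 = 0x65D3
clock 1: out=1, reg = 0x32E9
clock 2: out=1, reg = 0x1974
clock 3: out=0, reg = 0x0CBA
clock 4: out=0, reg = 0x865D
clock 5: out=1, reg = 0xC32E
clock 6: out=0, reg = 0x6197
clock 7: out=1, reg = 0x30CB
clock 8: out=1, reg = 0x1865
clock 9: out=1, reg = 0x8C32
clock 10: out=0, reg = 0x4619
clock 11: out=1, reg = 0xA30C
clock 12: out=0, reg = 0x5186

0x5186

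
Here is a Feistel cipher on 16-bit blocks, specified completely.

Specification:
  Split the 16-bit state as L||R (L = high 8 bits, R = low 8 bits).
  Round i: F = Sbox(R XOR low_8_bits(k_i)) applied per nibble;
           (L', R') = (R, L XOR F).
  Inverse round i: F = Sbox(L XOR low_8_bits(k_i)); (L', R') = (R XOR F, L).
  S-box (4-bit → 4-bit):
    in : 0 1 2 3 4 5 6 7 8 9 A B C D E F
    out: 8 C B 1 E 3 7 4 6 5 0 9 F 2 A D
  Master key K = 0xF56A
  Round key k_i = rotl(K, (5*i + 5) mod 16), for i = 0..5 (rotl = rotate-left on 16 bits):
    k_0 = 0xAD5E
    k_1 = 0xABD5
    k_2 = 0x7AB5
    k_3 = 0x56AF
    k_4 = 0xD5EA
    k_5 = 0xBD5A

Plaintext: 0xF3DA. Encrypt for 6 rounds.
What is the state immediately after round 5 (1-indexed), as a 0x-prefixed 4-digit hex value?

0x0853

s_0 = plaintext = 0xF3DA
s_1 = Round(s_0, k_0) = 0xDA9D
s_2 = Round(s_1, k_1) = 0x9D3C
s_3 = Round(s_2, k_2) = 0x3CF8
s_4 = Round(s_3, k_3) = 0xF808
s_5 = Round(s_4, k_4) = 0x0853
s_6 = Round(s_5, k_5) = 0x538D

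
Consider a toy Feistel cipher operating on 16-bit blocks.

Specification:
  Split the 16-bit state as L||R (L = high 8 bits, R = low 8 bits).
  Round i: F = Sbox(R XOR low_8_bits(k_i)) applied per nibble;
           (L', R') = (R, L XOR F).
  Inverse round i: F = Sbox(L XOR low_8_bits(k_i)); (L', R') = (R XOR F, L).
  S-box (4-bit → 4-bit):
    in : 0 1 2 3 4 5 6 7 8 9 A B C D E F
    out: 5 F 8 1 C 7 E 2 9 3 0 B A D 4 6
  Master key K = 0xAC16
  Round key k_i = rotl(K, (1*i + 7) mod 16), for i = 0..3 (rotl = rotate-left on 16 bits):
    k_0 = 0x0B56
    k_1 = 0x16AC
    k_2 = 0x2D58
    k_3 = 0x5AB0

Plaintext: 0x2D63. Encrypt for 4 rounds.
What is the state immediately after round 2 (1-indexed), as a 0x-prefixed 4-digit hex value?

s_0 = plaintext = 0x2D63
s_1 = Round(s_0, k_0) = 0x633A
s_2 = Round(s_1, k_1) = 0x3A5D
s_3 = Round(s_2, k_2) = 0x5D6D
s_4 = Round(s_3, k_3) = 0x6D80

0x3A5D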